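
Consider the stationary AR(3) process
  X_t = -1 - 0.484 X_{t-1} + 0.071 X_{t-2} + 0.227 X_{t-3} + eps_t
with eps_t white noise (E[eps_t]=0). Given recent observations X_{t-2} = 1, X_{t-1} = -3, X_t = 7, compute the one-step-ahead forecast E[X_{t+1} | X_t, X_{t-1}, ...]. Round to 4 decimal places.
E[X_{t+1} \mid \mathcal F_t] = -4.3740

For an AR(p) model X_t = c + sum_i phi_i X_{t-i} + eps_t, the
one-step-ahead conditional mean is
  E[X_{t+1} | X_t, ...] = c + sum_i phi_i X_{t+1-i}.
Substitute known values:
  E[X_{t+1} | ...] = -1 + (-0.484) * (7) + (0.071) * (-3) + (0.227) * (1)
                   = -4.3740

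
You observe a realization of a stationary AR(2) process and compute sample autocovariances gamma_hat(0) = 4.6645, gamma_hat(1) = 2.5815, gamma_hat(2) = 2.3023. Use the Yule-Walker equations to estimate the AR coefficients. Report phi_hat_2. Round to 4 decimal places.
\hat\phi_{2} = 0.2700

The Yule-Walker equations for an AR(p) process read, in matrix form,
  Gamma_p phi = r_p,   with   (Gamma_p)_{ij} = gamma(|i - j|),
                       (r_p)_i = gamma(i),   i,j = 1..p.
Substitute the sample gammas (Toeplitz matrix and right-hand side of size 2):
  Gamma_p = [[4.6645, 2.5815], [2.5815, 4.6645]]
  r_p     = [2.5815, 2.3023]
Written out:
  4.6645 phi_1 + 2.5815 phi_2 = 2.5815
  2.5815 phi_1 + 4.6645 phi_2 = 2.3023
Solve by Cramer's rule:
  det = gamma(0)^2 - gamma(1)^2 = (4.6645)^2 - (2.5815)^2 = 21.75756025 - 6.66414225 = 15.093418
  phi_hat_1 = [gamma(1) gamma(0) - gamma(1) gamma(2)] / det = [(2.5815)(4.6645) - (2.5815)(2.3023)] / 15.093418 = 6.0980193 / 15.093418 = 0.404
  phi_hat_2 = [gamma(0) gamma(2) - gamma(1)^2] / det = [(4.6645)(2.3023) - (2.5815)^2] / 15.093418 = 4.0749361 / 15.093418 = 0.27
So phi_hat = [0.4040, 0.2700].
Therefore phi_hat_2 = 0.2700.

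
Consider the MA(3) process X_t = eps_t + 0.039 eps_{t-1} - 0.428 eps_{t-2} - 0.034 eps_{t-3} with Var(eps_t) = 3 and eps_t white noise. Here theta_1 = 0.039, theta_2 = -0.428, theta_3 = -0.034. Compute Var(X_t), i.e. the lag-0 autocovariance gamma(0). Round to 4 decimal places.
\gamma(0) = 3.5576

For an MA(q) process X_t = eps_t + sum_i theta_i eps_{t-i} with
Var(eps_t) = sigma^2, the variance is
  gamma(0) = sigma^2 * (1 + sum_i theta_i^2).
  sum_i theta_i^2 = (0.039)^2 + (-0.428)^2 + (-0.034)^2 = 0.001521 + 0.183184 + 0.001156 = 0.185861.
  gamma(0) = 3 * (1 + 0.185861) = 3 * 1.185861 = 3.557583, which rounds to 3.5576.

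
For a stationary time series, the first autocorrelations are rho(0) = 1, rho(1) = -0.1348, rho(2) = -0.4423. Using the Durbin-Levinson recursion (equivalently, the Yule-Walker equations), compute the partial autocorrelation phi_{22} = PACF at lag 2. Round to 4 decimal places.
\phi_{22} = -0.4690

The PACF at lag k is phi_{kk}, the last component of the solution
to the Yule-Walker system G_k phi = r_k where
  (G_k)_{ij} = rho(|i - j|), (r_k)_i = rho(i), i,j = 1..k.
Equivalently, Durbin-Levinson gives phi_{kk} iteratively:
  phi_{11} = rho(1)
  phi_{kk} = [rho(k) - sum_{j=1..k-1} phi_{k-1,j} rho(k-j)]
            / [1 - sum_{j=1..k-1} phi_{k-1,j} rho(j)],
  phi_{k,j} = phi_{k-1,j} - phi_{kk} phi_{k-1,k-j},  j = 1..k-1.
Step k = 1:
  phi_11 = rho(1) = -0.1348.
Step k = 2:
  phi_22 = [rho(2) - phi_11 rho(1)] / [1 - phi_11 rho(1)] = [-0.4423 - (-0.1348)(-0.1348)] / [1 - (-0.1348)(-0.1348)]
         = -0.46047104 / 0.98182896 = -0.469.
Therefore phi_{22} = -0.4690.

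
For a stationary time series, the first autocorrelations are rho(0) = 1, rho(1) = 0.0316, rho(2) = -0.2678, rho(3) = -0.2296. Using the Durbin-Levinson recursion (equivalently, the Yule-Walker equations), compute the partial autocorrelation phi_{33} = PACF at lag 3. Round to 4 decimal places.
\phi_{33} = -0.2270

The PACF at lag k is phi_{kk}, the last component of the solution
to the Yule-Walker system G_k phi = r_k where
  (G_k)_{ij} = rho(|i - j|), (r_k)_i = rho(i), i,j = 1..k.
Equivalently, Durbin-Levinson gives phi_{kk} iteratively:
  phi_{11} = rho(1)
  phi_{kk} = [rho(k) - sum_{j=1..k-1} phi_{k-1,j} rho(k-j)]
            / [1 - sum_{j=1..k-1} phi_{k-1,j} rho(j)],
  phi_{k,j} = phi_{k-1,j} - phi_{kk} phi_{k-1,k-j},  j = 1..k-1.
Step k = 1:
  phi_11 = rho(1) = 0.0316.
Step k = 2:
  phi_22 = [rho(2) - phi_11 rho(1)] / [1 - phi_11 rho(1)] = [-0.2678 - (0.0316)(0.0316)] / [1 - (0.0316)(0.0316)]
         = -0.26879856 / 0.99900144 = -0.269067.
  Update: phi_21 = phi_11 - phi_22 phi_11 = 0.0316 - (-0.269067)(0.0316) = 0.040103.
Step k = 3:
  phi_33 = [rho(3) - phi_21 rho(2) - phi_22 rho(1)] / [1 - phi_21 rho(1) - phi_22 rho(2)]
    numerator   = -0.2296 - (0.040103)(-0.2678) - (-0.269067)(0.0316) = -0.21035802
    denominator = 1 - (0.040103)(0.0316) - (-0.269067)(-0.2678) = 0.92667655
  phi_33 = -0.21035802 / 0.92667655 = -0.227.
Therefore phi_{33} = -0.2270.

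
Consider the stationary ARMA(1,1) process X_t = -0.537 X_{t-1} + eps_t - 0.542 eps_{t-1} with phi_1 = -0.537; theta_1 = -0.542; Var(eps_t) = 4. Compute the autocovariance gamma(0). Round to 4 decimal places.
\gamma(0) = 10.5441

Multiply the model equation by X_{t-k} and take expectations. With theta_0 = psi_0 = 1 and psi_j the MA(infinity) weights, this gives
  gamma(k) - sum_i phi_i gamma(k-i) = c_k,
  c_k = sigma^2 * sum_{j=k..q} theta_j psi_{j-k}   (c_k = 0 for k > q),
using gamma(-m) = gamma(m).
psi-weights needed (psi_j = theta_j + sum_i phi_i psi_{j-i}):
  psi_1 = theta_1 + phi_1 = -0.542 + (-0.537) = -1.079
Right-hand sides:
  c_0 = sigma^2 (1 + theta_1 psi_1) = 4 * (1 + (-0.542)(-1.079)) = 4 * 1.584818 = 6.339272
  c_1 = sigma^2 theta_1 = 4 * (-0.542) = -2.168
  c_2 = 0
Equations for k = 0 and k = 1 (AR order 1):
  gamma(0) = phi_1 gamma(1) + c_0
  gamma(1) = phi_1 gamma(0) + c_1
Substituting the second into the first: gamma(0) (1 - phi_1^2) = c_0 + phi_1 c_1, so
  gamma(0) = (c_0 + phi_1 c_1) / (1 - phi_1^2) = (6.339272 + (-0.537)(-2.168)) / (1 - (-0.537)^2) = 7.503488 / 0.711631 = 10.544071.
Therefore gamma(0) = 10.5441 (to 4 decimal places).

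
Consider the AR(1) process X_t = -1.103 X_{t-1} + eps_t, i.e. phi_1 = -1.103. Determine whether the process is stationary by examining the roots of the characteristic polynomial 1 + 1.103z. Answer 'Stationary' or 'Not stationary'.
\text{Not stationary}

The AR(p) characteristic polynomial is P(z) = 1 + 1.103z.
Stationarity requires all roots to lie outside the unit circle, i.e. |z| > 1 for every root.
This is linear in z: 1 + (1.103) z = 0  =>  z = -1/(1.103) = -0.906618,  |z| = 0.906618.
Moduli of all roots: 0.9066.
All moduli strictly greater than 1? No.
Verdict: Not stationary.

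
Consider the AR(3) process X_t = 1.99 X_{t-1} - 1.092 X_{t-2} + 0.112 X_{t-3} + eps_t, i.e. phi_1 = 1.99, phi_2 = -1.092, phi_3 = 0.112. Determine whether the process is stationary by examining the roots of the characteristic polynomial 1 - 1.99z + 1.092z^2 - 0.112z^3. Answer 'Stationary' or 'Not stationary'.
\text{Not stationary}

The AR(p) characteristic polynomial is P(z) = 1 - 1.99z + 1.092z^2 - 0.112z^3.
Stationarity requires all roots to lie outside the unit circle, i.e. |z| > 1 for every root.
Degree 3: look for a simple real root z0 first, then factor out (1 - z/z0) and solve the remaining quadratic.
Testing z0 = 1.25: P(1.25) = 1 + (-1.99)(1.25) + (1.092)(1.25)^2 + (-0.112)(1.25)^3
  = 1 + (-2.4875) + (1.70625) + (-0.21875) = 0.  So z_0 = 1.25 is a root, |z_0| = 1.25.
Divide out the factor (1 - 0.8 z) = (1 - z/z0) (since 1/z0 = 0.8):
  P(z) = (1 - 0.8 z)(1 + (-1.19) z + (0.14) z^2)
  [check: z-coef -1.19 - (0.8) = -1.99; z^2-coef 0.14 - (0.8)(-1.19) = 1.092; z^3-coef -(0.8)(0.14) = -0.112.]
Remaining roots from the quadratic factor 1 + (-1.19) z + (0.14) z^2:
  Set 1 + (-1.19) z + (0.14) z^2 = 0, i.e. a z^2 + b z + c = 0 with a = 0.14, b = -1.19, c = 1.
  Discriminant D = b^2 - 4ac = (-1.19)^2 - 4*(0.14)*1 = 1.4161 - (0.56) = 0.8561.
  D >= 0, so the roots are real: z = (-b +/- sqrt(D)) / (2a) = (1.19 +/- 0.925257) / (0.28).
    z_1 = (1.19 + 0.925257) / (0.28) = 7.5545,   |z_1| = 7.5545.
    z_2 = (1.19 - 0.925257) / (0.28) = 0.9455,   |z_2| = 0.9455.
Moduli of all roots: 1.2500, 7.5545, 0.9455.
All moduli strictly greater than 1? No.
Verdict: Not stationary.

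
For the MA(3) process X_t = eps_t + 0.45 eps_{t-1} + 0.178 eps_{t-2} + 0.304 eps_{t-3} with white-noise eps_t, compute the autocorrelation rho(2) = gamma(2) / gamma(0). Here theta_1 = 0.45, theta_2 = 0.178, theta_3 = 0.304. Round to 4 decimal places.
\rho(2) = 0.2373

For an MA(q) process with theta_0 = 1, the autocovariance is
  gamma(k) = sigma^2 * sum_{i=0..q-k} theta_i * theta_{i+k},
and rho(k) = gamma(k) / gamma(0). Sigma^2 cancels.
  numerator   = (1)*(0.178) + (0.45)*(0.304) = 0.3148.
  denominator = (1)^2 + (0.45)^2 + (0.178)^2 + (0.304)^2 = 1.3266.
  rho(2) = 0.3148 / 1.3266 = 0.2373.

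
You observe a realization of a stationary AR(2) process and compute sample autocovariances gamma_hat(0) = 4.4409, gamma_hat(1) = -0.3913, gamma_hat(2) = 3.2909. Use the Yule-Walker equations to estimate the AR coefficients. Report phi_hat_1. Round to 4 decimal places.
\hat\phi_{1} = -0.0230

The Yule-Walker equations for an AR(p) process read, in matrix form,
  Gamma_p phi = r_p,   with   (Gamma_p)_{ij} = gamma(|i - j|),
                       (r_p)_i = gamma(i),   i,j = 1..p.
Substitute the sample gammas (Toeplitz matrix and right-hand side of size 2):
  Gamma_p = [[4.4409, -0.3913], [-0.3913, 4.4409]]
  r_p     = [-0.3913, 3.2909]
Written out:
  4.4409 phi_1 - 0.3913 phi_2 = -0.3913
  -0.3913 phi_1 + 4.4409 phi_2 = 3.2909
Solve by Cramer's rule:
  det = gamma(0)^2 - gamma(1)^2 = (4.4409)^2 - (-0.3913)^2 = 19.72159281 - 0.15311569 = 19.56847712
  phi_hat_1 = [gamma(1) gamma(0) - gamma(1) gamma(2)] / det = [(-0.3913)(4.4409) - (-0.3913)(3.2909)] / 19.56847712 = -0.449995 / 19.56847712 = -0.023
  phi_hat_2 = [gamma(0) gamma(2) - gamma(1)^2] / det = [(4.4409)(3.2909) - (-0.3913)^2] / 19.56847712 = 14.46144212 / 19.56847712 = 0.739
So phi_hat = [-0.0230, 0.7390].
Therefore phi_hat_1 = -0.0230.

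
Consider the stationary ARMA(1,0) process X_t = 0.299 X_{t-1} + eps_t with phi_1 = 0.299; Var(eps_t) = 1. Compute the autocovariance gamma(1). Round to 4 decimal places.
\gamma(1) = 0.3284

Multiply the model equation by X_{t-k} and take expectations. With theta_0 = psi_0 = 1 and psi_j the MA(infinity) weights, this gives
  gamma(k) - sum_i phi_i gamma(k-i) = c_k,
  c_k = sigma^2 * sum_{j=k..q} theta_j psi_{j-k}   (c_k = 0 for k > q),
using gamma(-m) = gamma(m).
Pure AR (q = 0): c_0 = sigma^2 = 1, c_k = 0 for k >= 1.
Equations for k = 0 and k = 1 (AR order 1):
  gamma(0) = phi_1 gamma(1) + c_0
  gamma(1) = phi_1 gamma(0) + c_1
Substituting the second into the first: gamma(0) (1 - phi_1^2) = c_0 + phi_1 c_1, so
  gamma(0) = c_0 / (1 - phi_1^2) = 1 / (1 - (0.299)^2) = 1 / 0.910599 = 1.098178.
  gamma(1) = phi_1 gamma(0) = (0.299)(1.098178) = 0.328355.
Therefore gamma(1) = 0.3284 (to 4 decimal places).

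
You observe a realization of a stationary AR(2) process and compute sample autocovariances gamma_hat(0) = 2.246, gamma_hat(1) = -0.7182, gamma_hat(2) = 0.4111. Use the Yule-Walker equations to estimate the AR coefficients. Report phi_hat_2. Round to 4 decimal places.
\hat\phi_{2} = 0.0900

The Yule-Walker equations for an AR(p) process read, in matrix form,
  Gamma_p phi = r_p,   with   (Gamma_p)_{ij} = gamma(|i - j|),
                       (r_p)_i = gamma(i),   i,j = 1..p.
Substitute the sample gammas (Toeplitz matrix and right-hand side of size 2):
  Gamma_p = [[2.246, -0.7182], [-0.7182, 2.246]]
  r_p     = [-0.7182, 0.4111]
Written out:
  2.246 phi_1 - 0.7182 phi_2 = -0.7182
  -0.7182 phi_1 + 2.246 phi_2 = 0.4111
Solve by Cramer's rule:
  det = gamma(0)^2 - gamma(1)^2 = (2.246)^2 - (-0.7182)^2 = 5.044516 - 0.51581124 = 4.52870476
  phi_hat_1 = [gamma(1) gamma(0) - gamma(1) gamma(2)] / det = [(-0.7182)(2.246) - (-0.7182)(0.4111)] / 4.52870476 = -1.31782518 / 4.52870476 = -0.291
  phi_hat_2 = [gamma(0) gamma(2) - gamma(1)^2] / det = [(2.246)(0.4111) - (-0.7182)^2] / 4.52870476 = 0.40751936 / 4.52870476 = 0.09
So phi_hat = [-0.2910, 0.0900].
Therefore phi_hat_2 = 0.0900.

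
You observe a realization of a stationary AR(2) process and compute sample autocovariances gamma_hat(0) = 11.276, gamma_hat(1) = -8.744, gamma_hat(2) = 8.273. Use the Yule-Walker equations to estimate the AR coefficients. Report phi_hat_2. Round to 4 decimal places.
\hat\phi_{2} = 0.3320

The Yule-Walker equations for an AR(p) process read, in matrix form,
  Gamma_p phi = r_p,   with   (Gamma_p)_{ij} = gamma(|i - j|),
                       (r_p)_i = gamma(i),   i,j = 1..p.
Substitute the sample gammas (Toeplitz matrix and right-hand side of size 2):
  Gamma_p = [[11.276, -8.744], [-8.744, 11.276]]
  r_p     = [-8.744, 8.273]
Written out:
  11.276 phi_1 - 8.744 phi_2 = -8.744
  -8.744 phi_1 + 11.276 phi_2 = 8.273
Solve by Cramer's rule:
  det = gamma(0)^2 - gamma(1)^2 = (11.276)^2 - (-8.744)^2 = 127.148176 - 76.457536 = 50.69064
  phi_hat_1 = [gamma(1) gamma(0) - gamma(1) gamma(2)] / det = [(-8.744)(11.276) - (-8.744)(8.273)] / 50.69064 = -26.258232 / 50.69064 = -0.518
  phi_hat_2 = [gamma(0) gamma(2) - gamma(1)^2] / det = [(11.276)(8.273) - (-8.744)^2] / 50.69064 = 16.828812 / 50.69064 = 0.332
So phi_hat = [-0.5180, 0.3320].
Therefore phi_hat_2 = 0.3320.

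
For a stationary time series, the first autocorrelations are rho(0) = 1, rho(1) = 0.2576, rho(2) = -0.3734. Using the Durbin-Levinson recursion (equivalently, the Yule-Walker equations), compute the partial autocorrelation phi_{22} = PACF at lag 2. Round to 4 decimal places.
\phi_{22} = -0.4710

The PACF at lag k is phi_{kk}, the last component of the solution
to the Yule-Walker system G_k phi = r_k where
  (G_k)_{ij} = rho(|i - j|), (r_k)_i = rho(i), i,j = 1..k.
Equivalently, Durbin-Levinson gives phi_{kk} iteratively:
  phi_{11} = rho(1)
  phi_{kk} = [rho(k) - sum_{j=1..k-1} phi_{k-1,j} rho(k-j)]
            / [1 - sum_{j=1..k-1} phi_{k-1,j} rho(j)],
  phi_{k,j} = phi_{k-1,j} - phi_{kk} phi_{k-1,k-j},  j = 1..k-1.
Step k = 1:
  phi_11 = rho(1) = 0.2576.
Step k = 2:
  phi_22 = [rho(2) - phi_11 rho(1)] / [1 - phi_11 rho(1)] = [-0.3734 - (0.2576)(0.2576)] / [1 - (0.2576)(0.2576)]
         = -0.43975776 / 0.93364224 = -0.471.
Therefore phi_{22} = -0.4710.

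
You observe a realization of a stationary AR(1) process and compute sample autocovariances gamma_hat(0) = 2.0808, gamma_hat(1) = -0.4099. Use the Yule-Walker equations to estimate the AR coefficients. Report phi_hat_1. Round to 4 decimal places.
\hat\phi_{1} = -0.1970

The Yule-Walker equations for an AR(p) process read, in matrix form,
  Gamma_p phi = r_p,   with   (Gamma_p)_{ij} = gamma(|i - j|),
                       (r_p)_i = gamma(i),   i,j = 1..p.
Substitute the sample gammas (Toeplitz matrix and right-hand side of size 1):
  Gamma_p = [[2.0808]]
  r_p     = [-0.4099]
With p = 1 this is the single equation gamma(0) phi_1 = gamma(1):
  phi_hat_1 = gamma(1) / gamma(0) = -0.4099 / 2.0808 = -0.1970.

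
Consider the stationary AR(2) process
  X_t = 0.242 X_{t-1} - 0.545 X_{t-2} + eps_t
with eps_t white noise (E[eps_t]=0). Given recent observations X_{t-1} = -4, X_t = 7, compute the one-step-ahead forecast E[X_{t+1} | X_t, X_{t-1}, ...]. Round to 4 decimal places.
E[X_{t+1} \mid \mathcal F_t] = 3.8740

For an AR(p) model X_t = c + sum_i phi_i X_{t-i} + eps_t, the
one-step-ahead conditional mean is
  E[X_{t+1} | X_t, ...] = c + sum_i phi_i X_{t+1-i}.
Substitute known values:
  E[X_{t+1} | ...] = (0.242) * (7) + (-0.545) * (-4)
                   = 3.8740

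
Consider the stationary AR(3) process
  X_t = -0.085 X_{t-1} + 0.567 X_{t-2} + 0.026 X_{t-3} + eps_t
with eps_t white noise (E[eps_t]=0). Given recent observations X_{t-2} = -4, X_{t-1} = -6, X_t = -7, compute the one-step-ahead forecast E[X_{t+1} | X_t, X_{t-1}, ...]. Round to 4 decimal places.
E[X_{t+1} \mid \mathcal F_t] = -2.9110

For an AR(p) model X_t = c + sum_i phi_i X_{t-i} + eps_t, the
one-step-ahead conditional mean is
  E[X_{t+1} | X_t, ...] = c + sum_i phi_i X_{t+1-i}.
Substitute known values:
  E[X_{t+1} | ...] = (-0.085) * (-7) + (0.567) * (-6) + (0.026) * (-4)
                   = -2.9110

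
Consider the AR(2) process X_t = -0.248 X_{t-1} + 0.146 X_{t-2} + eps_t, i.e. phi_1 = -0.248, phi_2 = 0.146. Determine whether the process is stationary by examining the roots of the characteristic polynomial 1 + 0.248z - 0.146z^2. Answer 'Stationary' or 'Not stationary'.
\text{Stationary}

The AR(p) characteristic polynomial is P(z) = 1 + 0.248z - 0.146z^2.
Stationarity requires all roots to lie outside the unit circle, i.e. |z| > 1 for every root.
Set 1 + (0.248) z + (-0.146) z^2 = 0, i.e. a z^2 + b z + c = 0 with a = -0.146, b = 0.248, c = 1.
Discriminant D = b^2 - 4ac = (0.248)^2 - 4*(-0.146)*1 = 0.061504 - (-0.584) = 0.645504.
D >= 0, so the roots are real: z = (-b +/- sqrt(D)) / (2a) = (-0.248 +/- 0.803433) / (-0.292).
  z_1 = (-0.248 + 0.803433) / (-0.292) = -1.9022,   |z_1| = 1.9022.
  z_2 = (-0.248 - 0.803433) / (-0.292) = 3.6008,   |z_2| = 3.6008.
Moduli of all roots: 1.9022, 3.6008.
All moduli strictly greater than 1? Yes.
Verdict: Stationary.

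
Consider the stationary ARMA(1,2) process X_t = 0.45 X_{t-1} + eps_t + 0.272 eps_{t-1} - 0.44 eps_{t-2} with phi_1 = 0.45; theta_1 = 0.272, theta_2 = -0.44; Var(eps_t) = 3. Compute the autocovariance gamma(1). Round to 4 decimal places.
\gamma(1) = 1.9391

Multiply the model equation by X_{t-k} and take expectations. With theta_0 = psi_0 = 1 and psi_j the MA(infinity) weights, this gives
  gamma(k) - sum_i phi_i gamma(k-i) = c_k,
  c_k = sigma^2 * sum_{j=k..q} theta_j psi_{j-k}   (c_k = 0 for k > q),
using gamma(-m) = gamma(m).
psi-weights needed (psi_j = theta_j + sum_i phi_i psi_{j-i}):
  psi_1 = theta_1 + phi_1 = 0.272 + (0.45) = 0.722
  psi_2 = theta_2 + phi_1 psi_1 = -0.44 + (0.45)(0.722) = -0.1151
Right-hand sides:
  c_0 = sigma^2 (1 + theta_1 psi_1 + theta_2 psi_2) = 3 * (1 + (0.272)(0.722) + (-0.44)(-0.1151)) = 3 * 1.247028 = 3.741084
  c_1 = sigma^2 (theta_1 + theta_2 psi_1) = 3 * (0.272 + (-0.44)(0.722)) = -0.13704
  c_2 = sigma^2 theta_2 = 3 * (-0.44) = -1.32
Equations for k = 0 and k = 1 (AR order 1):
  gamma(0) = phi_1 gamma(1) + c_0
  gamma(1) = phi_1 gamma(0) + c_1
Substituting the second into the first: gamma(0) (1 - phi_1^2) = c_0 + phi_1 c_1, so
  gamma(0) = (c_0 + phi_1 c_1) / (1 - phi_1^2) = (3.741084 + (0.45)(-0.13704)) / (1 - (0.45)^2) = 3.679416 / 0.7975 = 4.613688.
  gamma(1) = phi_1 gamma(0) + c_1 = (0.45)(4.613688) + (-0.13704) = 1.939119.
Therefore gamma(1) = 1.9391 (to 4 decimal places).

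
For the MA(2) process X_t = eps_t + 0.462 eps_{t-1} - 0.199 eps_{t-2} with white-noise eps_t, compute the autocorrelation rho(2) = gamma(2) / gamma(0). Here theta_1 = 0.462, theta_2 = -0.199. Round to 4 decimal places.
\rho(2) = -0.1588

For an MA(q) process with theta_0 = 1, the autocovariance is
  gamma(k) = sigma^2 * sum_{i=0..q-k} theta_i * theta_{i+k},
and rho(k) = gamma(k) / gamma(0). Sigma^2 cancels.
  numerator   = (1)*(-0.199) = -0.199.
  denominator = (1)^2 + (0.462)^2 + (-0.199)^2 = 1.253045.
  rho(2) = -0.199 / 1.253045 = -0.1588.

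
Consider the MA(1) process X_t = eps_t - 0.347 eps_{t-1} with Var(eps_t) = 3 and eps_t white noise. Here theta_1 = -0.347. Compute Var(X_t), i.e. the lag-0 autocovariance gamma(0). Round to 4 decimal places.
\gamma(0) = 3.3612

For an MA(q) process X_t = eps_t + sum_i theta_i eps_{t-i} with
Var(eps_t) = sigma^2, the variance is
  gamma(0) = sigma^2 * (1 + sum_i theta_i^2).
  sum_i theta_i^2 = (-0.347)^2 = 0.120409.
  gamma(0) = 3 * (1 + 0.120409) = 3 * 1.120409 = 3.361227, which rounds to 3.3612.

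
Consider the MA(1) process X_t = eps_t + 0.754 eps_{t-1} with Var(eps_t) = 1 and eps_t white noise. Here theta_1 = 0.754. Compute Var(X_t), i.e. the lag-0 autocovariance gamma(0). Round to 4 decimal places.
\gamma(0) = 1.5685

For an MA(q) process X_t = eps_t + sum_i theta_i eps_{t-i} with
Var(eps_t) = sigma^2, the variance is
  gamma(0) = sigma^2 * (1 + sum_i theta_i^2).
  sum_i theta_i^2 = (0.754)^2 = 0.568516.
  gamma(0) = 1 * (1 + 0.568516) = 1 * 1.568516 = 1.568516, which rounds to 1.5685.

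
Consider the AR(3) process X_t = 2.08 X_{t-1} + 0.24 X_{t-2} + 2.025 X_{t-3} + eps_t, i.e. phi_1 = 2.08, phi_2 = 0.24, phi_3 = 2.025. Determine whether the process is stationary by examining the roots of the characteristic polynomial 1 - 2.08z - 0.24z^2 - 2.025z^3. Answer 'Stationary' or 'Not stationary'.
\text{Not stationary}

The AR(p) characteristic polynomial is P(z) = 1 - 2.08z - 0.24z^2 - 2.025z^3.
Stationarity requires all roots to lie outside the unit circle, i.e. |z| > 1 for every root.
Degree 3: look for a simple real root z0 first, then factor out (1 - z/z0) and solve the remaining quadratic.
Testing z0 = 0.4: P(0.4) = 1 + (-2.08)(0.4) + (-0.24)(0.4)^2 + (-2.025)(0.4)^3
  = 1 + (-0.832) + (-0.0384) + (-0.1296) = 0.  So z_0 = 0.4 is a root, |z_0| = 0.4.
Divide out the factor (1 - 2.5 z) = (1 - z/z0) (since 1/z0 = 2.5):
  P(z) = (1 - 2.5 z)(1 + (0.42) z + (0.81) z^2)
  [check: z-coef 0.42 - (2.5) = -2.08; z^2-coef 0.81 - (2.5)(0.42) = -0.24; z^3-coef -(2.5)(0.81) = -2.025.]
Remaining roots from the quadratic factor 1 + (0.42) z + (0.81) z^2:
  Set 1 + (0.42) z + (0.81) z^2 = 0, i.e. a z^2 + b z + c = 0 with a = 0.81, b = 0.42, c = 1.
  Discriminant D = b^2 - 4ac = (0.42)^2 - 4*(0.81)*1 = 0.1764 - (3.24) = -3.0636.
  D < 0, so the roots are the complex-conjugate pair z = (-b +/- i sqrt(-D)) / (2a) = -0.2593 +/- 1.0804i.
  For a conjugate pair |z|^2 = z * conj(z) = (product of roots) = c/a = 1/(0.81) = 1.234568, so |z| = sqrt(1.234568) = 1.1111 for both roots.
Moduli of all roots: 0.4000, 1.1111, 1.1111.
All moduli strictly greater than 1? No.
Verdict: Not stationary.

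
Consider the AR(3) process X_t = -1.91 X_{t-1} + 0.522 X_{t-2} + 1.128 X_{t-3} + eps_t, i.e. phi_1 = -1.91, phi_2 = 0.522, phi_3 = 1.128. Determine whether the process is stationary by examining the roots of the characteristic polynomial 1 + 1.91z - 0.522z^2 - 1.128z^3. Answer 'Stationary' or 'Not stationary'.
\text{Not stationary}

The AR(p) characteristic polynomial is P(z) = 1 + 1.91z - 0.522z^2 - 1.128z^3.
Stationarity requires all roots to lie outside the unit circle, i.e. |z| > 1 for every root.
Degree 3: look for a simple real root z0 first, then factor out (1 - z/z0) and solve the remaining quadratic.
Testing z0 = -1.25: P(-1.25) = 1 + (1.91)(-1.25) + (-0.522)(-1.25)^2 + (-1.128)(-1.25)^3
  = 1 + (-2.3875) + (-0.815625) + (2.203125) = 0.  So z_0 = -1.25 is a root, |z_0| = 1.25.
Divide out the factor (1 + 0.8 z) = (1 - z/z0) (since 1/z0 = -0.8):
  P(z) = (1 + 0.8 z)(1 + (1.11) z + (-1.41) z^2)
  [check: z-coef 1.11 - (-0.8) = 1.91; z^2-coef -1.41 - (-0.8)(1.11) = -0.522; z^3-coef -(-0.8)(-1.41) = -1.128.]
Remaining roots from the quadratic factor 1 + (1.11) z + (-1.41) z^2:
  Set 1 + (1.11) z + (-1.41) z^2 = 0, i.e. a z^2 + b z + c = 0 with a = -1.41, b = 1.11, c = 1.
  Discriminant D = b^2 - 4ac = (1.11)^2 - 4*(-1.41)*1 = 1.2321 - (-5.64) = 6.8721.
  D >= 0, so the roots are real: z = (-b +/- sqrt(D)) / (2a) = (-1.11 +/- 2.621469) / (-2.82).
    z_1 = (-1.11 + 2.621469) / (-2.82) = -0.536,   |z_1| = 0.536.
    z_2 = (-1.11 - 2.621469) / (-2.82) = 1.3232,   |z_2| = 1.3232.
Moduli of all roots: 1.2500, 0.5360, 1.3232.
All moduli strictly greater than 1? No.
Verdict: Not stationary.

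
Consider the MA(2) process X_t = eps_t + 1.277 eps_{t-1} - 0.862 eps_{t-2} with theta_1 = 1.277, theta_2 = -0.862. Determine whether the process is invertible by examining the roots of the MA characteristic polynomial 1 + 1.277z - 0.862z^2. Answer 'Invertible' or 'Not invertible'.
\text{Not invertible}

The MA(q) characteristic polynomial is P(z) = 1 + 1.277z - 0.862z^2.
Invertibility requires all roots to lie outside the unit circle, i.e. |z| > 1 for every root.
Set 1 + (1.277) z + (-0.862) z^2 = 0, i.e. a z^2 + b z + c = 0 with a = -0.862, b = 1.277, c = 1.
Discriminant D = b^2 - 4ac = (1.277)^2 - 4*(-0.862)*1 = 1.630729 - (-3.448) = 5.078729.
D >= 0, so the roots are real: z = (-b +/- sqrt(D)) / (2a) = (-1.277 +/- 2.253604) / (-1.724).
  z_1 = (-1.277 + 2.253604) / (-1.724) = -0.5665,   |z_1| = 0.5665.
  z_2 = (-1.277 - 2.253604) / (-1.724) = 2.0479,   |z_2| = 2.0479.
Moduli of all roots: 0.5665, 2.0479.
All moduli strictly greater than 1? No.
Verdict: Not invertible.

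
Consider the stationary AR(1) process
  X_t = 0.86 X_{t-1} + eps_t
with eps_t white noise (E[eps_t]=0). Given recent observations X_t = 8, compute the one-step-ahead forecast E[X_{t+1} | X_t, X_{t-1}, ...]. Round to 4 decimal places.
E[X_{t+1} \mid \mathcal F_t] = 6.8800

For an AR(p) model X_t = c + sum_i phi_i X_{t-i} + eps_t, the
one-step-ahead conditional mean is
  E[X_{t+1} | X_t, ...] = c + sum_i phi_i X_{t+1-i}.
Substitute known values:
  E[X_{t+1} | ...] = (0.86) * (8)
                   = 6.8800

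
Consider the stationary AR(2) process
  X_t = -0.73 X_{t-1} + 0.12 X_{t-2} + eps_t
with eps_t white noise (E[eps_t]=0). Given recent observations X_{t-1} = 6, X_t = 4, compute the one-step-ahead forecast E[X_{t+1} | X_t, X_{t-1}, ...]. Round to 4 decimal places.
E[X_{t+1} \mid \mathcal F_t] = -2.2000

For an AR(p) model X_t = c + sum_i phi_i X_{t-i} + eps_t, the
one-step-ahead conditional mean is
  E[X_{t+1} | X_t, ...] = c + sum_i phi_i X_{t+1-i}.
Substitute known values:
  E[X_{t+1} | ...] = (-0.73) * (4) + (0.12) * (6)
                   = -2.2000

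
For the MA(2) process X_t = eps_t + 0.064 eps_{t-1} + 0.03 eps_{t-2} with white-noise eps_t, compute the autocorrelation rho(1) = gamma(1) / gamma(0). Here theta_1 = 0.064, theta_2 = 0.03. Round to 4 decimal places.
\rho(1) = 0.0656

For an MA(q) process with theta_0 = 1, the autocovariance is
  gamma(k) = sigma^2 * sum_{i=0..q-k} theta_i * theta_{i+k},
and rho(k) = gamma(k) / gamma(0). Sigma^2 cancels.
  numerator   = (1)*(0.064) + (0.064)*(0.03) = 0.06592.
  denominator = (1)^2 + (0.064)^2 + (0.03)^2 = 1.004996.
  rho(1) = 0.06592 / 1.004996 = 0.0656.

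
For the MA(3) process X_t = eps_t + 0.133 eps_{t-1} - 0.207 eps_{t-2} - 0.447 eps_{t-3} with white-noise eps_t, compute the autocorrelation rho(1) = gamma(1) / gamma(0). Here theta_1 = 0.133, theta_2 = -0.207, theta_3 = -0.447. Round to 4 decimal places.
\rho(1) = 0.1571

For an MA(q) process with theta_0 = 1, the autocovariance is
  gamma(k) = sigma^2 * sum_{i=0..q-k} theta_i * theta_{i+k},
and rho(k) = gamma(k) / gamma(0). Sigma^2 cancels.
  numerator   = (1)*(0.133) + (0.133)*(-0.207) + (-0.207)*(-0.447) = 0.197998.
  denominator = (1)^2 + (0.133)^2 + (-0.207)^2 + (-0.447)^2 = 1.260347.
  rho(1) = 0.197998 / 1.260347 = 0.1571.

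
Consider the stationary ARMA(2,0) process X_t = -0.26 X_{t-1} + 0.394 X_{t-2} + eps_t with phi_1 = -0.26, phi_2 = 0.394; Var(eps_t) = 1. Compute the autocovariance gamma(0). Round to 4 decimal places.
\gamma(0) = 1.4508

Multiply the model equation by X_{t-k} and take expectations. With theta_0 = psi_0 = 1 and psi_j the MA(infinity) weights, this gives
  gamma(k) - sum_i phi_i gamma(k-i) = c_k,
  c_k = sigma^2 * sum_{j=k..q} theta_j psi_{j-k}   (c_k = 0 for k > q),
using gamma(-m) = gamma(m).
Pure AR (q = 0): c_0 = sigma^2 = 1, c_k = 0 for k >= 1.
Equations for k = 0, 1, 2 (AR order 2, c_2 = 0):
  (E0) gamma(0) = phi_1 gamma(1) + phi_2 gamma(2) + c_0
  (E1) gamma(1) = phi_1 gamma(0) + phi_2 gamma(1) + c_1
  (E2) gamma(2) = phi_1 gamma(1) + phi_2 gamma(0)
From (E1): gamma(1) = A gamma(0) + B with
  A = phi_1 / (1 - phi_2) = -0.26 / 0.606 = -0.429043,   B = c_1 / (1 - phi_2) = 0 / 0.606 = 0.
Insert (E2) into (E0): gamma(0) (1 - phi_2^2) = phi_1 (1 + phi_2) gamma(1) + c_0.
  phi_1 (1 + phi_2) = (-0.26)(1.394) = -0.36244,   1 - phi_2^2 = 0.844764.
Replace gamma(1) by A gamma(0) + B and collect gamma(0):
  gamma(0) [0.844764 - (-0.36244)(-0.429043)] = c_0 = 1
  gamma(0) * 0.689262 = 1
  gamma(0) = 1 / 0.689262 = 1.450828.
Therefore gamma(0) = 1.4508 (to 4 decimal places).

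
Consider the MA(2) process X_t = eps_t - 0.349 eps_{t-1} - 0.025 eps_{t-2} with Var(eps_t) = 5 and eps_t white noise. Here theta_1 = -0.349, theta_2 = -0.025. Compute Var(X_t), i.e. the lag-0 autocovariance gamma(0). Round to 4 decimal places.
\gamma(0) = 5.6121

For an MA(q) process X_t = eps_t + sum_i theta_i eps_{t-i} with
Var(eps_t) = sigma^2, the variance is
  gamma(0) = sigma^2 * (1 + sum_i theta_i^2).
  sum_i theta_i^2 = (-0.349)^2 + (-0.025)^2 = 0.121801 + 0.000625 = 0.122426.
  gamma(0) = 5 * (1 + 0.122426) = 5 * 1.122426 = 5.61213, which rounds to 5.6121.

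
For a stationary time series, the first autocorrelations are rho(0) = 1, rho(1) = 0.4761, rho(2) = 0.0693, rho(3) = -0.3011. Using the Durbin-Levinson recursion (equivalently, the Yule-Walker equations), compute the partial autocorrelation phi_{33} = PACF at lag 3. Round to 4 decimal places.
\phi_{33} = -0.3290

The PACF at lag k is phi_{kk}, the last component of the solution
to the Yule-Walker system G_k phi = r_k where
  (G_k)_{ij} = rho(|i - j|), (r_k)_i = rho(i), i,j = 1..k.
Equivalently, Durbin-Levinson gives phi_{kk} iteratively:
  phi_{11} = rho(1)
  phi_{kk} = [rho(k) - sum_{j=1..k-1} phi_{k-1,j} rho(k-j)]
            / [1 - sum_{j=1..k-1} phi_{k-1,j} rho(j)],
  phi_{k,j} = phi_{k-1,j} - phi_{kk} phi_{k-1,k-j},  j = 1..k-1.
Step k = 1:
  phi_11 = rho(1) = 0.4761.
Step k = 2:
  phi_22 = [rho(2) - phi_11 rho(1)] / [1 - phi_11 rho(1)] = [0.0693 - (0.4761)(0.4761)] / [1 - (0.4761)(0.4761)]
         = -0.15737121 / 0.77332879 = -0.203498.
  Update: phi_21 = phi_11 - phi_22 phi_11 = 0.4761 - (-0.203498)(0.4761) = 0.572986.
Step k = 3:
  phi_33 = [rho(3) - phi_21 rho(2) - phi_22 rho(1)] / [1 - phi_21 rho(1) - phi_22 rho(2)]
    numerator   = -0.3011 - (0.572986)(0.0693) - (-0.203498)(0.4761) = -0.24392229
    denominator = 1 - (0.572986)(0.4761) - (-0.203498)(0.0693) = 0.74130399
  phi_33 = -0.24392229 / 0.74130399 = -0.329.
Therefore phi_{33} = -0.3290.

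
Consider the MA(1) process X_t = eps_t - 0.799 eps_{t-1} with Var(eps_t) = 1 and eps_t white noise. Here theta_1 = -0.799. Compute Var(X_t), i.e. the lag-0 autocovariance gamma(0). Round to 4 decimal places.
\gamma(0) = 1.6384

For an MA(q) process X_t = eps_t + sum_i theta_i eps_{t-i} with
Var(eps_t) = sigma^2, the variance is
  gamma(0) = sigma^2 * (1 + sum_i theta_i^2).
  sum_i theta_i^2 = (-0.799)^2 = 0.638401.
  gamma(0) = 1 * (1 + 0.638401) = 1 * 1.638401 = 1.638401, which rounds to 1.6384.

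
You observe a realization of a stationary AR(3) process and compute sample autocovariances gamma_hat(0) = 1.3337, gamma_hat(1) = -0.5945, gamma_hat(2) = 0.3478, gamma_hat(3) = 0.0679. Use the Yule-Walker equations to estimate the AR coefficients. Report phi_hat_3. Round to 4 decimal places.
\hat\phi_{3} = 0.2419

The Yule-Walker equations for an AR(p) process read, in matrix form,
  Gamma_p phi = r_p,   with   (Gamma_p)_{ij} = gamma(|i - j|),
                       (r_p)_i = gamma(i),   i,j = 1..p.
Substitute the sample gammas (Toeplitz matrix and right-hand side of size 3):
  Gamma_p = [[1.3337, -0.5945, 0.3478], [-0.5945, 1.3337, -0.5945], [0.3478, -0.5945, 1.3337]]
  r_p     = [-0.5945, 0.3478, 0.0679]
Written out (R1..R3):
  (R1) 1.3337 phi_1 - 0.5945 phi_2 + 0.3478 phi_3 = -0.5945
  (R2) -0.5945 phi_1 + 1.3337 phi_2 - 0.5945 phi_3 = 0.3478
  (R3) 0.3478 phi_1 - 0.5945 phi_2 + 1.3337 phi_3 = 0.0679
Gaussian elimination:
  R2 <- R2 - (-0.5945/1.3337) R1 = R2 - (-0.445752) R1:  1.0687 phi_2 - 0.439467 phi_3 = 0.0828
  R3 <- R3 - (0.3478/1.3337) R1 = R3 - (0.260778) R1:  -0.439467 phi_2 + 1.243001 phi_3 = 0.222933
  R3 <- R3 - (-0.439467/1.0687) R2 = R3 - (-0.411217) R2:  1.062285 phi_3 = 0.256982
Back-substitution:
  phi_hat_3 = 0.256982 / 1.062285 = 0.241914
  phi_hat_2 = (0.0828 - (-0.439467)(0.241914)) / 1.0687 = 0.176956
  phi_hat_1 = (-0.5945 - (-0.5945)(0.176956) - (0.3478)(0.241914)) / 1.3337 = -0.42996
So phi_hat = [-0.4300, 0.1770, 0.2419].
Therefore phi_hat_3 = 0.2419.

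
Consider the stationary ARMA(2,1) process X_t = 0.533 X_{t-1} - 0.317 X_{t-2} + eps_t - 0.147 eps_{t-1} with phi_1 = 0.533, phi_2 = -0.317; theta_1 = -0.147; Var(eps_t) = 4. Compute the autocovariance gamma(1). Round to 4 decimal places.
\gamma(1) = 1.4961

Multiply the model equation by X_{t-k} and take expectations. With theta_0 = psi_0 = 1 and psi_j the MA(infinity) weights, this gives
  gamma(k) - sum_i phi_i gamma(k-i) = c_k,
  c_k = sigma^2 * sum_{j=k..q} theta_j psi_{j-k}   (c_k = 0 for k > q),
using gamma(-m) = gamma(m).
psi-weights needed (psi_j = theta_j + sum_i phi_i psi_{j-i}):
  psi_1 = theta_1 + phi_1 = -0.147 + (0.533) = 0.386
Right-hand sides:
  c_0 = sigma^2 (1 + theta_1 psi_1) = 4 * (1 + (-0.147)(0.386)) = 4 * 0.943258 = 3.773032
  c_1 = sigma^2 theta_1 = 4 * (-0.147) = -0.588
  c_2 = 0
Equations for k = 0, 1, 2 (AR order 2, c_2 = 0):
  (E0) gamma(0) = phi_1 gamma(1) + phi_2 gamma(2) + c_0
  (E1) gamma(1) = phi_1 gamma(0) + phi_2 gamma(1) + c_1
  (E2) gamma(2) = phi_1 gamma(1) + phi_2 gamma(0)
From (E1): gamma(1) = A gamma(0) + B with
  A = phi_1 / (1 - phi_2) = 0.533 / 1.317 = 0.404708,   B = c_1 / (1 - phi_2) = -0.588 / 1.317 = -0.446469.
Insert (E2) into (E0): gamma(0) (1 - phi_2^2) = phi_1 (1 + phi_2) gamma(1) + c_0.
  phi_1 (1 + phi_2) = (0.533)(0.683) = 0.364039,   1 - phi_2^2 = 0.899511.
Replace gamma(1) by A gamma(0) + B and collect gamma(0):
  gamma(0) [0.899511 - (0.364039)(0.404708)] = (0.364039)(-0.446469) + 3.773032
  gamma(0) * 0.752182 = 3.6105
  gamma(0) = 3.6105 / 0.752182 = 4.800037.
  gamma(1) = A gamma(0) + B = (0.404708)(4.800037) + (-0.446469) = 1.496143.
Therefore gamma(1) = 1.4961 (to 4 decimal places).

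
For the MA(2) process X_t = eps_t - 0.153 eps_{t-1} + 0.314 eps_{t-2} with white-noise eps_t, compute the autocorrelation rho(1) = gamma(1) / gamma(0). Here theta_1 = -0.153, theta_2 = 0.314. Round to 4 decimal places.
\rho(1) = -0.1792

For an MA(q) process with theta_0 = 1, the autocovariance is
  gamma(k) = sigma^2 * sum_{i=0..q-k} theta_i * theta_{i+k},
and rho(k) = gamma(k) / gamma(0). Sigma^2 cancels.
  numerator   = (1)*(-0.153) + (-0.153)*(0.314) = -0.201042.
  denominator = (1)^2 + (-0.153)^2 + (0.314)^2 = 1.122005.
  rho(1) = -0.201042 / 1.122005 = -0.1792.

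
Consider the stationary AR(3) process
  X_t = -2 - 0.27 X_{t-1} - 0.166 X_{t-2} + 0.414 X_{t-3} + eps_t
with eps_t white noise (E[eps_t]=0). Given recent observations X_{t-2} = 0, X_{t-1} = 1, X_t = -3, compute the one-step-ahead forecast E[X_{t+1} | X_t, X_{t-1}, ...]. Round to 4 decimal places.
E[X_{t+1} \mid \mathcal F_t] = -1.3560

For an AR(p) model X_t = c + sum_i phi_i X_{t-i} + eps_t, the
one-step-ahead conditional mean is
  E[X_{t+1} | X_t, ...] = c + sum_i phi_i X_{t+1-i}.
Substitute known values:
  E[X_{t+1} | ...] = -2 + (-0.27) * (-3) + (-0.166) * (1) + (0.414) * (0)
                   = -1.3560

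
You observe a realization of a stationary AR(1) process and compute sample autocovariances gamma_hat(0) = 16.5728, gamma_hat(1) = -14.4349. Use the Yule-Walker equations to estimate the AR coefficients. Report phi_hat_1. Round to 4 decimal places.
\hat\phi_{1} = -0.8710

The Yule-Walker equations for an AR(p) process read, in matrix form,
  Gamma_p phi = r_p,   with   (Gamma_p)_{ij} = gamma(|i - j|),
                       (r_p)_i = gamma(i),   i,j = 1..p.
Substitute the sample gammas (Toeplitz matrix and right-hand side of size 1):
  Gamma_p = [[16.5728]]
  r_p     = [-14.4349]
With p = 1 this is the single equation gamma(0) phi_1 = gamma(1):
  phi_hat_1 = gamma(1) / gamma(0) = -14.4349 / 16.5728 = -0.8710.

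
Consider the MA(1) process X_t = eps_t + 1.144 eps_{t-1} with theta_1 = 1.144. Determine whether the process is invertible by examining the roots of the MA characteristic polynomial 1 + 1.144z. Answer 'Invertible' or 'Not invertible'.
\text{Not invertible}

The MA(q) characteristic polynomial is P(z) = 1 + 1.144z.
Invertibility requires all roots to lie outside the unit circle, i.e. |z| > 1 for every root.
This is linear in z: 1 + (1.144) z = 0  =>  z = -1/(1.144) = -0.874126,  |z| = 0.874126.
Moduli of all roots: 0.8741.
All moduli strictly greater than 1? No.
Verdict: Not invertible.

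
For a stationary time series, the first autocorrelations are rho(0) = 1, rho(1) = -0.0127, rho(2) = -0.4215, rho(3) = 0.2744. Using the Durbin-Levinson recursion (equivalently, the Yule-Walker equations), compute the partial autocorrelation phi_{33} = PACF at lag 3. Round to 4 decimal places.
\phi_{33} = 0.3180

The PACF at lag k is phi_{kk}, the last component of the solution
to the Yule-Walker system G_k phi = r_k where
  (G_k)_{ij} = rho(|i - j|), (r_k)_i = rho(i), i,j = 1..k.
Equivalently, Durbin-Levinson gives phi_{kk} iteratively:
  phi_{11} = rho(1)
  phi_{kk} = [rho(k) - sum_{j=1..k-1} phi_{k-1,j} rho(k-j)]
            / [1 - sum_{j=1..k-1} phi_{k-1,j} rho(j)],
  phi_{k,j} = phi_{k-1,j} - phi_{kk} phi_{k-1,k-j},  j = 1..k-1.
Step k = 1:
  phi_11 = rho(1) = -0.0127.
Step k = 2:
  phi_22 = [rho(2) - phi_11 rho(1)] / [1 - phi_11 rho(1)] = [-0.4215 - (-0.0127)(-0.0127)] / [1 - (-0.0127)(-0.0127)]
         = -0.42166129 / 0.99983871 = -0.421729.
  Update: phi_21 = phi_11 - phi_22 phi_11 = -0.0127 - (-0.421729)(-0.0127) = -0.018056.
Step k = 3:
  phi_33 = [rho(3) - phi_21 rho(2) - phi_22 rho(1)] / [1 - phi_21 rho(1) - phi_22 rho(2)]
    numerator   = 0.2744 - (-0.018056)(-0.4215) - (-0.421729)(-0.0127) = 0.26143345
    denominator = 1 - (-0.018056)(-0.0127) - (-0.421729)(-0.4215) = 0.82201178
  phi_33 = 0.26143345 / 0.82201178 = 0.318.
Therefore phi_{33} = 0.3180.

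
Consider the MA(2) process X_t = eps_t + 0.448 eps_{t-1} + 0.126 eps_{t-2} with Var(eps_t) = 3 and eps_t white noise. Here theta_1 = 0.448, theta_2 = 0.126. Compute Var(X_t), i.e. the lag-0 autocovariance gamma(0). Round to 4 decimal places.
\gamma(0) = 3.6497

For an MA(q) process X_t = eps_t + sum_i theta_i eps_{t-i} with
Var(eps_t) = sigma^2, the variance is
  gamma(0) = sigma^2 * (1 + sum_i theta_i^2).
  sum_i theta_i^2 = (0.448)^2 + (0.126)^2 = 0.200704 + 0.015876 = 0.21658.
  gamma(0) = 3 * (1 + 0.21658) = 3 * 1.21658 = 3.64974, which rounds to 3.6497.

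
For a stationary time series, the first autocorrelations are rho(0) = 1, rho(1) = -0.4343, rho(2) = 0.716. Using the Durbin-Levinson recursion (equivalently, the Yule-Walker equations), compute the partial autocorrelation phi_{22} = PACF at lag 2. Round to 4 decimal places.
\phi_{22} = 0.6500

The PACF at lag k is phi_{kk}, the last component of the solution
to the Yule-Walker system G_k phi = r_k where
  (G_k)_{ij} = rho(|i - j|), (r_k)_i = rho(i), i,j = 1..k.
Equivalently, Durbin-Levinson gives phi_{kk} iteratively:
  phi_{11} = rho(1)
  phi_{kk} = [rho(k) - sum_{j=1..k-1} phi_{k-1,j} rho(k-j)]
            / [1 - sum_{j=1..k-1} phi_{k-1,j} rho(j)],
  phi_{k,j} = phi_{k-1,j} - phi_{kk} phi_{k-1,k-j},  j = 1..k-1.
Step k = 1:
  phi_11 = rho(1) = -0.4343.
Step k = 2:
  phi_22 = [rho(2) - phi_11 rho(1)] / [1 - phi_11 rho(1)] = [0.716 - (-0.4343)(-0.4343)] / [1 - (-0.4343)(-0.4343)]
         = 0.52738351 / 0.81138351 = 0.65.
Therefore phi_{22} = 0.6500.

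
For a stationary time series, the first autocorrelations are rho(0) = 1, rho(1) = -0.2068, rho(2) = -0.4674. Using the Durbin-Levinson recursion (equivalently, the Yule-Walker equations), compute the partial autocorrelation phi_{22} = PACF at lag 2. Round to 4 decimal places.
\phi_{22} = -0.5330

The PACF at lag k is phi_{kk}, the last component of the solution
to the Yule-Walker system G_k phi = r_k where
  (G_k)_{ij} = rho(|i - j|), (r_k)_i = rho(i), i,j = 1..k.
Equivalently, Durbin-Levinson gives phi_{kk} iteratively:
  phi_{11} = rho(1)
  phi_{kk} = [rho(k) - sum_{j=1..k-1} phi_{k-1,j} rho(k-j)]
            / [1 - sum_{j=1..k-1} phi_{k-1,j} rho(j)],
  phi_{k,j} = phi_{k-1,j} - phi_{kk} phi_{k-1,k-j},  j = 1..k-1.
Step k = 1:
  phi_11 = rho(1) = -0.2068.
Step k = 2:
  phi_22 = [rho(2) - phi_11 rho(1)] / [1 - phi_11 rho(1)] = [-0.4674 - (-0.2068)(-0.2068)] / [1 - (-0.2068)(-0.2068)]
         = -0.51016624 / 0.95723376 = -0.533.
Therefore phi_{22} = -0.5330.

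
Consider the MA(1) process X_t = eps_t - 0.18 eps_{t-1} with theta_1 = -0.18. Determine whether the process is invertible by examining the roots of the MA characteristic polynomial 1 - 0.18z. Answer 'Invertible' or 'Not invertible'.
\text{Invertible}

The MA(q) characteristic polynomial is P(z) = 1 - 0.18z.
Invertibility requires all roots to lie outside the unit circle, i.e. |z| > 1 for every root.
This is linear in z: 1 + (-0.18) z = 0  =>  z = -1/(-0.18) = 5.555556,  |z| = 5.555556.
Moduli of all roots: 5.5556.
All moduli strictly greater than 1? Yes.
Verdict: Invertible.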